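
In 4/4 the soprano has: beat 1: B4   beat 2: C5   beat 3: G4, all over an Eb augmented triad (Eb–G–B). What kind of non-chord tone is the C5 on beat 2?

The harmony at that moment is Eb augmented triad (Eb, G, B); C5 is not a chord tone.
It is approached by step up from B4 and left by leap down to G4.
Step in, leap out, on a weak beat — an escape tone.

Escape tone.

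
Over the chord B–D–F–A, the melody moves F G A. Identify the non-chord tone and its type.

The harmony at that moment is B half-diminished seventh chord (B, D, F, A); G is not a chord tone.
It is approached by step up from F and left by step up to A.
Step in, step out in the same direction — a passing tone.

G is a passing tone.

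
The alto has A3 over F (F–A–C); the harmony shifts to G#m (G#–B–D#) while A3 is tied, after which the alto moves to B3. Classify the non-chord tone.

A3 is a retardation.

The harmony at that moment is G# minor triad (G#, B, D#); A3 is not a chord tone.
It is held over (the same pitch as the preceding A3) and left by step up to B3.
Held over from the previous chord and resolving up by step — a retardation.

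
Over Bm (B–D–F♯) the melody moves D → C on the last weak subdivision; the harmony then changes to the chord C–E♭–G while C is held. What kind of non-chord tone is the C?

C is an anticipation.

The harmony at that moment is B minor triad (B, D, F♯); C is not a chord tone.
It is approached by step down from D and then sustained as the same pitch into the next harmony.
Arriving early and becoming a chord tone when the harmony changes — an anticipation.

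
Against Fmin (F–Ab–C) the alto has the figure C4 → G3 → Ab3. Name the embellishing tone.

The harmony at that moment is F minor triad (F, Ab, C); G3 is not a chord tone.
It is approached by leap down from C4 and left by step up to Ab3.
Leap in, step out — an appoggiatura.

G3 is an appoggiatura.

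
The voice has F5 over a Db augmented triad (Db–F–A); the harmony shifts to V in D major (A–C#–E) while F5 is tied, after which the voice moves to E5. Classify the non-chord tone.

The harmony at that moment is A major triad (A, C#, E); F5 is not a chord tone.
It is held over (the same pitch as the preceding F5) and left by step down to E5.
Held over from the previous chord and resolving down by step — a suspension.

F5 is a suspension.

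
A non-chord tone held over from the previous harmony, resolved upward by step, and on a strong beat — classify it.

Approach: by preparation — the pitch is first a chord tone, then held (tied or repeated) while the harmony changes under it. Departure: up by step. Metric position: strong.
A prepared dissonance that resolves upward by step — a retardation. (The same figure resolving downward would be a suspension.)

Retardation.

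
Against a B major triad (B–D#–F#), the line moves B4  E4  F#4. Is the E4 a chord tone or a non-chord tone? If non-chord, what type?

The harmony at that moment is B major triad (B, D#, F#); E4 is not a chord tone.
It is approached by leap down from B4 and left by step up to F#4.
Leap in, step out — an appoggiatura.

Non-chord tone — an appoggiatura.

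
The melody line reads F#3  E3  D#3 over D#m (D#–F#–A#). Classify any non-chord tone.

The harmony at that moment is D# minor triad (D#, F#, A#); E3 is not a chord tone.
It is approached by step down from F#3 and left by step down to D#3.
Step in, step out in the same direction — a passing tone.

E3 is a passing tone.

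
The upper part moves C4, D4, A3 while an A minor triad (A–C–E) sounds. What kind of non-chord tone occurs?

The harmony at that moment is A minor triad (A, C, E); D4 is not a chord tone.
It is approached by step up from C4 and left by leap down to A3.
Step in, leap out — an escape tone.

D4 is an escape tone.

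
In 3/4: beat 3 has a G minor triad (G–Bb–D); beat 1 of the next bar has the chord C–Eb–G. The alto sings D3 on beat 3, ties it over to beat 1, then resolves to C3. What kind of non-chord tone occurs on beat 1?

The harmony at that moment is C minor triad (C, Eb, G); D3 is not a chord tone.
It is held over (the same pitch as the preceding D3) and left by step down to C3.
Held over from the previous chord and resolving down by step — a suspension.

Suspension.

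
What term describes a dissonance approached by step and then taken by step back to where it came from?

Approach: by step. Departure: by step in the opposite direction, back to the starting pitch.
Stepwise on both sides but reversing to return to the same chord tone — a neighbor tone. (Had it continued onward in the same direction it would be a passing tone instead.)

Neighbor tone.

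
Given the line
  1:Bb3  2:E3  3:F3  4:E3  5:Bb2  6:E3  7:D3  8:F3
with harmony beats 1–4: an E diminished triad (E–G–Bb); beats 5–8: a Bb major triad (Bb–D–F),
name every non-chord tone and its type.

F3 (beat 3) — neighbor tone; E3 (beat 6) — appoggiatura.

The harmony at that moment is E diminished triad (E, G, Bb); F3 is not a chord tone.
It is approached by step up from E3 and left by step down to E3.
Step away and step back to the same note — a neighbor tone (upper neighbor).
The harmony at that moment is Bb major triad (Bb, D, F); E3 is not a chord tone.
It is approached by leap up from Bb2 and left by step down to D3.
Leap in, step out — an appoggiatura.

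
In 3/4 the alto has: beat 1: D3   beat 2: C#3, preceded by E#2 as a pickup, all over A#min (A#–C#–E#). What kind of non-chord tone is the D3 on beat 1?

The harmony at that moment is A# minor triad (A#, C#, E#); D3 is not a chord tone.
It is approached by leap up from E#2 and left by step down to C#3.
Leap in, step out, metrically accented — an appoggiatura.

Appoggiatura.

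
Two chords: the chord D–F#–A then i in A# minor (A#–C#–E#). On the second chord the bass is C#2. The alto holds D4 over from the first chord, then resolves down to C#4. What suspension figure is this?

At the second chord the bass is C#2. The suspended D4 lies a ninth above the bass; after resolving down by step to C#4, the interval above the bass becomes an octave.
Suspension figures are named by those two intervals: 9–8.

9–8 suspension.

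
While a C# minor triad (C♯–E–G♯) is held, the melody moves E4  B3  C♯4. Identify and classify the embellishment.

The harmony at that moment is C♯ minor triad (C♯, E, G♯); B3 is not a chord tone.
It is approached by leap down from E4 and left by step up to C♯4.
Leap in, step out — an appoggiatura.

B3 is an appoggiatura.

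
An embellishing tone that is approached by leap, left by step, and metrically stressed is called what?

Approach: by leap. Departure: by step. Metric position: strong.
Leap in, step out, in a metrically strong position — an appoggiatura. (It is the mirror image of the escape tone, which steps in and leaps out from a weak position.)

Appoggiatura.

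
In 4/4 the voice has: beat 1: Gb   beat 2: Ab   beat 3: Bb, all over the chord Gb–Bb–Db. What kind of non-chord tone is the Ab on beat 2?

The harmony at that moment is Gb major triad (Gb, Bb, Db); Ab is not a chord tone.
It is approached by step up from Gb and left by step up to Bb.
Step in, step out in the same direction — a passing tone.

Passing tone.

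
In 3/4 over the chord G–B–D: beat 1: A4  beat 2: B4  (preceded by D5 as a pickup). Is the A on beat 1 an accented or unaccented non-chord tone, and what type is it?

The harmony at that moment is G major triad (G, B, D); A4 is not a chord tone.
It is approached by leap down from D5 and left by step up to B4.
Leap in, step out — an appoggiatura.
It falls on the downbeat, so it is accented.

Accented appoggiatura.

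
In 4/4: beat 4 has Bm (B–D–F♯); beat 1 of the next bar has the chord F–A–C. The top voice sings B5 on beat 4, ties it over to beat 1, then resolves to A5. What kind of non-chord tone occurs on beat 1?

Suspension.

The harmony at that moment is F major triad (F, A, C); B5 is not a chord tone.
It is held over (the same pitch as the preceding B5) and left by step down to A5.
Held over from the previous chord and resolving down by step — a suspension.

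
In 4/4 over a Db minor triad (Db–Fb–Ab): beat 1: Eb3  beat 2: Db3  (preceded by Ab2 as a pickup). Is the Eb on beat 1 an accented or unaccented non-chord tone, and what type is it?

The harmony at that moment is Db minor triad (Db, Fb, Ab); Eb3 is not a chord tone.
It is approached by leap up from Ab2 and left by step down to Db3.
Leap in, step out — an appoggiatura.
It falls on the downbeat, so it is accented.

Accented appoggiatura.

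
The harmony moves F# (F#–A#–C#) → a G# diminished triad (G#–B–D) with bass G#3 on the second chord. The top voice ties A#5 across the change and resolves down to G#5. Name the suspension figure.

9–8 suspension.

At the second chord the bass is G#3. The suspended A#5 lies a ninth above the bass; after resolving down by step to G#5, the interval above the bass becomes an octave.
Suspension figures are named by those two intervals: 9–8.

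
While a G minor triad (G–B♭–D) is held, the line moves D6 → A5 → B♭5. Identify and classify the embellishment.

The harmony at that moment is G minor triad (G, B♭, D); A5 is not a chord tone.
It is approached by leap down from D6 and left by step up to B♭5.
Leap in, step out — an appoggiatura.

A5 is an appoggiatura.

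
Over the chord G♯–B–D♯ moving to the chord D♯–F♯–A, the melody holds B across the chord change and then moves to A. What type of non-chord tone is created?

The harmony at that moment is D♯ diminished triad (D♯, F♯, A); B is not a chord tone.
It is held over (the same pitch as the preceding B) and left by step down to A.
Held over from the previous chord and resolving down by step — a suspension.

B is a suspension.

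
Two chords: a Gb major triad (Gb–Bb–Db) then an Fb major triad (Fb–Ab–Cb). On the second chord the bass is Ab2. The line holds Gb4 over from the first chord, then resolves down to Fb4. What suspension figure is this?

7–6 suspension.

At the second chord the bass is Ab2. The suspended Gb4 lies a seventh above the bass; after resolving down by step to Fb4, the interval above the bass becomes a sixth.
Suspension figures are named by those two intervals: 7–6.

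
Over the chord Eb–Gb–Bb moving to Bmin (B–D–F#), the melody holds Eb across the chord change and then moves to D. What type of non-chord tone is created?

The harmony at that moment is B minor triad (B, D, F#); Eb is not a chord tone.
It is held over (the same pitch as the preceding Eb) and left by step down to D.
Held over from the previous chord and resolving down by step — a suspension.

Eb is a suspension.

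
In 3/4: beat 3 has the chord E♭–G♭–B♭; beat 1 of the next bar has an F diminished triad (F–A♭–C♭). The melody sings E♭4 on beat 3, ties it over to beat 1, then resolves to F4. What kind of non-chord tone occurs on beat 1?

Retardation.

The harmony at that moment is F diminished triad (F, A♭, C♭); E♭4 is not a chord tone.
It is held over (the same pitch as the preceding E♭4) and left by step up to F4.
Held over from the previous chord and resolving up by step — a retardation.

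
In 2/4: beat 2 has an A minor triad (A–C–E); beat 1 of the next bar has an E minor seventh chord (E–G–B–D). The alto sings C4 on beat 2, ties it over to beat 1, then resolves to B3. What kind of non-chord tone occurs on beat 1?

The harmony at that moment is E minor seventh chord (E, G, B, D); C4 is not a chord tone.
It is held over (the same pitch as the preceding C4) and left by step down to B3.
Held over from the previous chord and resolving down by step — a suspension.

Suspension.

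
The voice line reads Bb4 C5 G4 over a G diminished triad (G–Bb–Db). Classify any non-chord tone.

The harmony at that moment is G diminished triad (G, Bb, Db); C5 is not a chord tone.
It is approached by step up from Bb4 and left by leap down to G4.
Step in, leap out — an escape tone.

C5 is an escape tone.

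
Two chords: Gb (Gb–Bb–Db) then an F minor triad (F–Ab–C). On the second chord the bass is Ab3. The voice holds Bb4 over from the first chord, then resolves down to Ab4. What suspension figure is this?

9–8 suspension.

At the second chord the bass is Ab3. The suspended Bb4 lies a ninth above the bass; after resolving down by step to Ab4, the interval above the bass becomes an octave.
Suspension figures are named by those two intervals: 9–8.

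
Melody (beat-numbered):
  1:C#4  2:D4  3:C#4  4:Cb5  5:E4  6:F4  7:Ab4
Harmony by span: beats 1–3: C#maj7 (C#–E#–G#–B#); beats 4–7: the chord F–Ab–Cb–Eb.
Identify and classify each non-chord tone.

The harmony at that moment is C# major seventh chord (C#, E#, G#, B#); D4 is not a chord tone.
It is approached by step up from C#4 and left by step down to C#4.
Step away and step back to the same note — a neighbor tone (upper neighbor).
The harmony at that moment is F half-diminished seventh chord (F, Ab, Cb, Eb); E4 is not a chord tone.
It is approached by leap down from Cb5 and left by step up to F4.
Leap in, step out — an appoggiatura.

D4 (beat 2) — neighbor tone; E4 (beat 5) — appoggiatura.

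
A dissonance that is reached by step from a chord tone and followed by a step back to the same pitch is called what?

Neighbor tone.

Approach: by step. Departure: by step in the opposite direction, back to the starting pitch.
Stepwise on both sides but reversing to return to the same chord tone — a neighbor tone. (Had it continued onward in the same direction it would be a passing tone instead.)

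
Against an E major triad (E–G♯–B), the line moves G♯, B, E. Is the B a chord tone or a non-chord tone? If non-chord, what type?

E major triad contains E, G♯, B; B is the fifth, so it is a chord tone.

Chord tone (the fifth of E major triad).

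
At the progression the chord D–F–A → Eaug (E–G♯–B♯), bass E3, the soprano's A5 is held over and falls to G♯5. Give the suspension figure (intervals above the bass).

At the second chord the bass is E3. The suspended A5 lies a fourth above the bass; after resolving down by step to G♯5, the interval above the bass becomes a third.
Suspension figures are named by those two intervals: 4–3.

4–3 suspension.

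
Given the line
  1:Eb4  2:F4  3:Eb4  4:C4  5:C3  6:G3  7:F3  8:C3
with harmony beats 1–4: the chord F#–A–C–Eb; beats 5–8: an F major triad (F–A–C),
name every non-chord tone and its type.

The harmony at that moment is F# diminished seventh chord (F#, A, C, Eb); F4 is not a chord tone.
It is approached by step up from Eb4 and left by step down to Eb4.
Step away and step back to the same note — a neighbor tone (upper neighbor).
The harmony at that moment is F major triad (F, A, C); G3 is not a chord tone.
It is approached by leap up from C3 and left by step down to F3.
Leap in, step out — an appoggiatura.

F4 (beat 2) — neighbor tone; G3 (beat 6) — appoggiatura.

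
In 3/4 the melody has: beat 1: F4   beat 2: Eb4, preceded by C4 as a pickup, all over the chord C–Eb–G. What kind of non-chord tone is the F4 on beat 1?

The harmony at that moment is C minor triad (C, Eb, G); F4 is not a chord tone.
It is approached by leap up from C4 and left by step down to Eb4.
Leap in, step out, metrically accented — an appoggiatura.

Appoggiatura.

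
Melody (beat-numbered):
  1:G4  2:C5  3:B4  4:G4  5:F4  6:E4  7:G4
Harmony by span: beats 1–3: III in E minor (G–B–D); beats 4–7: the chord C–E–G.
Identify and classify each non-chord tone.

The harmony at that moment is G major triad (G, B, D); C5 is not a chord tone.
It is approached by leap up from G4 and left by step down to B4.
Leap in, step out — an appoggiatura.
The harmony at that moment is C major triad (C, E, G); F4 is not a chord tone.
It is approached by step down from G4 and left by step down to E4.
Step in, step out in the same direction — a passing tone.

C5 (beat 2) — appoggiatura; F4 (beat 5) — passing tone.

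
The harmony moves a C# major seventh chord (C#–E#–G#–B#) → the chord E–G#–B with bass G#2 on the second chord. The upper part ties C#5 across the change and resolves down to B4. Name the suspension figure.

At the second chord the bass is G#2. The suspended C#5 lies a fourth above the bass; after resolving down by step to B4, the interval above the bass becomes a third.
Suspension figures are named by those two intervals: 4–3.

4–3 suspension.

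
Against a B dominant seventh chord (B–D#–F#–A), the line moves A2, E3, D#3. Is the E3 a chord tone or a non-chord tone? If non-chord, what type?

The harmony at that moment is B dominant seventh chord (B, D#, F#, A); E3 is not a chord tone.
It is approached by leap up from A2 and left by step down to D#3.
Leap in, step out — an appoggiatura.

Non-chord tone — an appoggiatura.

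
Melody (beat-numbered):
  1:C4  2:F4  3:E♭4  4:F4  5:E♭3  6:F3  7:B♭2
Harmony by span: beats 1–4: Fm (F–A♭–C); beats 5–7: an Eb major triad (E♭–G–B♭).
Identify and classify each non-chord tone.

E♭4 (beat 3) — neighbor tone; F3 (beat 6) — escape tone.

The harmony at that moment is F minor triad (F, A♭, C); E♭4 is not a chord tone.
It is approached by step down from F4 and left by step up to F4.
Step away and step back to the same note — a neighbor tone (lower neighbor).
The harmony at that moment is E♭ major triad (E♭, G, B♭); F3 is not a chord tone.
It is approached by step up from E♭3 and left by leap down to B♭2.
Step in, leap out — an escape tone.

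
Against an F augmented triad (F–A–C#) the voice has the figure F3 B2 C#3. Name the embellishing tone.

B2 is an appoggiatura.

The harmony at that moment is F augmented triad (F, A, C#); B2 is not a chord tone.
It is approached by leap down from F3 and left by step up to C#3.
Leap in, step out — an appoggiatura.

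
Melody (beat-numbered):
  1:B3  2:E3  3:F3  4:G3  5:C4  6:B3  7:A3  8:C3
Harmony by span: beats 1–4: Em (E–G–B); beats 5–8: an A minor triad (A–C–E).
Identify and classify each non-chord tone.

The harmony at that moment is E minor triad (E, G, B); F3 is not a chord tone.
It is approached by step up from E3 and left by step up to G3.
Step in, step out in the same direction — a passing tone.
The harmony at that moment is A minor triad (A, C, E); B3 is not a chord tone.
It is approached by step down from C4 and left by step down to A3.
Step in, step out in the same direction — a passing tone.

F3 (beat 3) — passing tone; B3 (beat 6) — passing tone.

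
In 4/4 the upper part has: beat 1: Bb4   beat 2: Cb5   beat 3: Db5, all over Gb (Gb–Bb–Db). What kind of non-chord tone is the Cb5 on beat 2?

The harmony at that moment is Gb major triad (Gb, Bb, Db); Cb5 is not a chord tone.
It is approached by step up from Bb4 and left by step up to Db5.
Step in, step out in the same direction — a passing tone.

Passing tone.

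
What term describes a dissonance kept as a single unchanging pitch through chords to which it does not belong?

Approach: none. Departure: none — a single pitch is sustained while the chords change around it, passing through harmonies that do not contain it.
No melodic motion at all; the dissonance is created entirely by the moving harmonies against the stationary note — a pedal tone (pedal point).

Pedal tone.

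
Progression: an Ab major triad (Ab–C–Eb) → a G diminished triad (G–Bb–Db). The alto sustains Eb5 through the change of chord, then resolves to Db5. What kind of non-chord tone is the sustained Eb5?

The harmony at that moment is G diminished triad (G, Bb, Db); Eb5 is not a chord tone.
It is held over (the same pitch as the preceding Eb5) and left by step down to Db5.
Held over from the previous chord and resolving down by step — a suspension.

Eb5 is a suspension.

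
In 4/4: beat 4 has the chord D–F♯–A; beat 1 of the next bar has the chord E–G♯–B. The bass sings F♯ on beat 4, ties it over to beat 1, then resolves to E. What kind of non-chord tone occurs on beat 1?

Suspension.

The harmony at that moment is E major triad (E, G♯, B); F♯ is not a chord tone.
It is held over (the same pitch as the preceding F♯) and left by step down to E.
Held over from the previous chord and resolving down by step — a suspension.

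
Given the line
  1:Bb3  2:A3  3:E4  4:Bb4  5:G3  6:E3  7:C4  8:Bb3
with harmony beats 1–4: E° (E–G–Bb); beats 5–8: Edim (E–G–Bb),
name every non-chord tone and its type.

The harmony at that moment is E diminished triad (E, G, Bb); A3 is not a chord tone.
It is approached by step down from Bb3 and left by leap up to E4.
Step in, leap out — an escape tone.
The harmony at that moment is E diminished triad (E, G, Bb); C4 is not a chord tone.
It is approached by leap up from E3 and left by step down to Bb3.
Leap in, step out — an appoggiatura.

A3 (beat 2) — escape tone; C4 (beat 7) — appoggiatura.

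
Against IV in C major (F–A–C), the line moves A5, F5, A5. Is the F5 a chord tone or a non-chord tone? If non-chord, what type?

Chord tone (the root of F major triad).

F major triad contains F, A, C; F is the root, so it is a chord tone.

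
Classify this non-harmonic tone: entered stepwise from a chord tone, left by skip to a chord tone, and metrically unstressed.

Approach: by step. Departure: by leap. Metric position: weak.
Step in, leap out, from a weak position — an escape tone (échappée). (It is the mirror image of the appoggiatura, which leaps in and steps out on a strong beat.)

Escape tone.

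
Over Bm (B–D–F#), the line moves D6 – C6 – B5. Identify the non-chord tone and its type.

The harmony at that moment is B minor triad (B, D, F#); C6 is not a chord tone.
It is approached by step down from D6 and left by step down to B5.
Step in, step out in the same direction — a passing tone.

C6 is a passing tone.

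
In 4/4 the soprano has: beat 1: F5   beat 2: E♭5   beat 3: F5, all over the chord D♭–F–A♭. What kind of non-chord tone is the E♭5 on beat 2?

The harmony at that moment is D♭ major triad (D♭, F, A♭); E♭5 is not a chord tone.
It is approached by step down from F5 and left by step up to F5.
Step away and step back to the same note — a neighbor tone (lower neighbor).

Lower neighbor tone.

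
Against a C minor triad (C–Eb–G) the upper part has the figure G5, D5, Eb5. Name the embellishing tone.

The harmony at that moment is C minor triad (C, Eb, G); D5 is not a chord tone.
It is approached by leap down from G5 and left by step up to Eb5.
Leap in, step out — an appoggiatura.

D5 is an appoggiatura.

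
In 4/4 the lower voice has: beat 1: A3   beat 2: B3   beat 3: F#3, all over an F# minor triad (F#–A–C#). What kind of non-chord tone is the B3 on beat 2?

The harmony at that moment is F# minor triad (F#, A, C#); B3 is not a chord tone.
It is approached by step up from A3 and left by leap down to F#3.
Step in, leap out, on a weak beat — an escape tone.

Escape tone.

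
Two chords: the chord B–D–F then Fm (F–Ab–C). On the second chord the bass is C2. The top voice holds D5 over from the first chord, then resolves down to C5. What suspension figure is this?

9–8 suspension.

At the second chord the bass is C2. The suspended D5 lies a ninth above the bass; after resolving down by step to C5, the interval above the bass becomes an octave.
Suspension figures are named by those two intervals: 9–8.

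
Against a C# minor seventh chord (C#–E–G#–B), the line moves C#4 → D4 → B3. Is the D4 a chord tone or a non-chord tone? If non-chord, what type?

The harmony at that moment is C# minor seventh chord (C#, E, G#, B); D4 is not a chord tone.
It is approached by step up from C#4 and left by leap down to B3.
Step in, leap out — an escape tone.

Non-chord tone — an escape tone.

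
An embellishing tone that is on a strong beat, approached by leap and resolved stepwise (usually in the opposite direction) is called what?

Approach: by leap. Departure: by step. Metric position: strong.
Leap in, step out, in a metrically strong position — an appoggiatura. (It is the mirror image of the escape tone, which steps in and leaps out from a weak position.)

Appoggiatura.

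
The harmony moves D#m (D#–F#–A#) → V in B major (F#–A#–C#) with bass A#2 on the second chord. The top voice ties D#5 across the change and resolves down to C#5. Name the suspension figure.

4–3 suspension.

At the second chord the bass is A#2. The suspended D#5 lies a fourth above the bass; after resolving down by step to C#5, the interval above the bass becomes a third.
Suspension figures are named by those two intervals: 4–3.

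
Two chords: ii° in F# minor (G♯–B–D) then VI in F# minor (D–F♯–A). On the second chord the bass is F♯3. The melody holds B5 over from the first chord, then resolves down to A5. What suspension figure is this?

4–3 suspension.

At the second chord the bass is F♯3. The suspended B5 lies a fourth above the bass; after resolving down by step to A5, the interval above the bass becomes a third.
Suspension figures are named by those two intervals: 4–3.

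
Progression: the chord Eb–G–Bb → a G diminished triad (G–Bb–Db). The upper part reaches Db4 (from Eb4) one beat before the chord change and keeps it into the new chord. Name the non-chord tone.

The harmony at that moment is Eb major triad (Eb, G, Bb); Db4 is not a chord tone.
It is approached by step down from Eb4 and then sustained as the same pitch into the next harmony.
Arriving early and becoming a chord tone when the harmony changes — an anticipation.

Db4 is an anticipation.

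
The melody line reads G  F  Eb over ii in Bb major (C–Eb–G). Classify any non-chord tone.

The harmony at that moment is C minor triad (C, Eb, G); F is not a chord tone.
It is approached by step down from G and left by step down to Eb.
Step in, step out in the same direction — a passing tone.

F is a passing tone.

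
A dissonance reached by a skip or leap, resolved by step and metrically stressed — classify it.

Approach: by leap. Departure: by step. Metric position: strong.
Leap in, step out, in a metrically strong position — an appoggiatura. (It is the mirror image of the escape tone, which steps in and leaps out from a weak position.)

Appoggiatura.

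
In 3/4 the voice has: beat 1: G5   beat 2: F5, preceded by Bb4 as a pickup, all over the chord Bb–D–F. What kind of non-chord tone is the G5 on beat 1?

Appoggiatura.

The harmony at that moment is Bb major triad (Bb, D, F); G5 is not a chord tone.
It is approached by leap up from Bb4 and left by step down to F5.
Leap in, step out, metrically accented — an appoggiatura.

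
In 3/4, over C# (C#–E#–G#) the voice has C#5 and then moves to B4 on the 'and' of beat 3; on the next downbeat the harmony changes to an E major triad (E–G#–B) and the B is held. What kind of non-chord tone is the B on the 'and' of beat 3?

The harmony at that moment is C# major triad (C#, E#, G#); B4 is not a chord tone.
It is approached by step down from C#5 and then sustained as the same pitch into the next harmony.
Arriving early and becoming a chord tone when the harmony changes — an anticipation.

Anticipation.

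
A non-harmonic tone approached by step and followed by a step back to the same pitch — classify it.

Approach: by step. Departure: by step in the opposite direction, back to the starting pitch.
Stepwise on both sides but reversing to return to the same chord tone — a neighbor tone. (Had it continued onward in the same direction it would be a passing tone instead.)

Neighbor tone.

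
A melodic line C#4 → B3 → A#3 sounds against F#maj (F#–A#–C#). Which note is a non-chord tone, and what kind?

The harmony at that moment is F# major triad (F#, A#, C#); B3 is not a chord tone.
It is approached by step down from C#4 and left by step down to A#3.
Step in, step out in the same direction — a passing tone.

B3 is a passing tone.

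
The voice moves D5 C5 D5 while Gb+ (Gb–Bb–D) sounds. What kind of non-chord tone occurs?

The harmony at that moment is Gb augmented triad (Gb, Bb, D); C5 is not a chord tone.
It is approached by step down from D5 and left by step up to D5.
Step away and step back to the same note — a neighbor tone (lower neighbor).

C5 is a neighbor tone.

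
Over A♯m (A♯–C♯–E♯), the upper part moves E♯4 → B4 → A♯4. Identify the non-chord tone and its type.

The harmony at that moment is A♯ minor triad (A♯, C♯, E♯); B4 is not a chord tone.
It is approached by leap up from E♯4 and left by step down to A♯4.
Leap in, step out — an appoggiatura.

B4 is an appoggiatura.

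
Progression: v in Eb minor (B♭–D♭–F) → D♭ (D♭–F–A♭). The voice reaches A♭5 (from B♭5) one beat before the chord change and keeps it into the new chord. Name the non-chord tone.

A♭5 is an anticipation.

The harmony at that moment is B♭ minor triad (B♭, D♭, F); A♭5 is not a chord tone.
It is approached by step down from B♭5 and then sustained as the same pitch into the next harmony.
Arriving early and becoming a chord tone when the harmony changes — an anticipation.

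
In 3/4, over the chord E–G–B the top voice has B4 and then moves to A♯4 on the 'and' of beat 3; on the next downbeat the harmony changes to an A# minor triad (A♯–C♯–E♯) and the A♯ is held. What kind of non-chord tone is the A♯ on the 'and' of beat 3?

The harmony at that moment is E minor triad (E, G, B); A♯4 is not a chord tone.
It is approached by step down from B4 and then sustained as the same pitch into the next harmony.
Arriving early and becoming a chord tone when the harmony changes — an anticipation.

Anticipation.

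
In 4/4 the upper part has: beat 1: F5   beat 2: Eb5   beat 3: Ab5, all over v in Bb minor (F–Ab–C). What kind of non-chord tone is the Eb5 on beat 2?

The harmony at that moment is F minor triad (F, Ab, C); Eb5 is not a chord tone.
It is approached by step down from F5 and left by leap up to Ab5.
Step in, leap out, on a weak beat — an escape tone.

Escape tone.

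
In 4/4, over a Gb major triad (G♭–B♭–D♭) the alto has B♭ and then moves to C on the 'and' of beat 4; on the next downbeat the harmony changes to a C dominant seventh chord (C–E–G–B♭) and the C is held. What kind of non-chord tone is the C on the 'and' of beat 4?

The harmony at that moment is G♭ major triad (G♭, B♭, D♭); C is not a chord tone.
It is approached by step up from B♭ and then sustained as the same pitch into the next harmony.
Arriving early and becoming a chord tone when the harmony changes — an anticipation.

Anticipation.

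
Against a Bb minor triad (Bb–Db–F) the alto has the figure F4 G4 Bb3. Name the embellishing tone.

The harmony at that moment is Bb minor triad (Bb, Db, F); G4 is not a chord tone.
It is approached by step up from F4 and left by leap down to Bb3.
Step in, leap out — an escape tone.

G4 is an escape tone.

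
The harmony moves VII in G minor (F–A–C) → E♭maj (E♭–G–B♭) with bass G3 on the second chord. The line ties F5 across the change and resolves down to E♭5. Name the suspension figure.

At the second chord the bass is G3. The suspended F5 lies a seventh above the bass; after resolving down by step to E♭5, the interval above the bass becomes a sixth.
Suspension figures are named by those two intervals: 7–6.

7–6 suspension.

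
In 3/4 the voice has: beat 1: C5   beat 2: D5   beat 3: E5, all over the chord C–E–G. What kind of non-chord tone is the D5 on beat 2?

Passing tone.

The harmony at that moment is C major triad (C, E, G); D5 is not a chord tone.
It is approached by step up from C5 and left by step up to E5.
Step in, step out in the same direction — a passing tone.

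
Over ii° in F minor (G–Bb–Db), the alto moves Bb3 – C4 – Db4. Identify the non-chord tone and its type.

C4 is a passing tone.

The harmony at that moment is G diminished triad (G, Bb, Db); C4 is not a chord tone.
It is approached by step up from Bb3 and left by step up to Db4.
Step in, step out in the same direction — a passing tone.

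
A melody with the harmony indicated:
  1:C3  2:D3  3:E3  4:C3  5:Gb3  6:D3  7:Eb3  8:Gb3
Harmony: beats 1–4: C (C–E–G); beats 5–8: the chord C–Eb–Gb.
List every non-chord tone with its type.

The harmony at that moment is C major triad (C, E, G); D3 is not a chord tone.
It is approached by step up from C3 and left by step up to E3.
Step in, step out in the same direction — a passing tone.
The harmony at that moment is C diminished triad (C, Eb, Gb); D3 is not a chord tone.
It is approached by leap down from Gb3 and left by step up to Eb3.
Leap in, step out — an appoggiatura.

D3 (beat 2) — passing tone; D3 (beat 6) — appoggiatura.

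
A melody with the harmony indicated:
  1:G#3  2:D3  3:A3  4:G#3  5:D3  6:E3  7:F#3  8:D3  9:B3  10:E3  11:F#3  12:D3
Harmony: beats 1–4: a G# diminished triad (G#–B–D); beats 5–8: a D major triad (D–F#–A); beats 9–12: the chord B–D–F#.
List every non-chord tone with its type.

A3 (beat 3) — appoggiatura; E3 (beat 6) — passing tone; E3 (beat 10) — appoggiatura.

The harmony at that moment is G# diminished triad (G#, B, D); A3 is not a chord tone.
It is approached by leap up from D3 and left by step down to G#3.
Leap in, step out — an appoggiatura.
The harmony at that moment is D major triad (D, F#, A); E3 is not a chord tone.
It is approached by step up from D3 and left by step up to F#3.
Step in, step out in the same direction — a passing tone.
The harmony at that moment is B minor triad (B, D, F#); E3 is not a chord tone.
It is approached by leap down from B3 and left by step up to F#3.
Leap in, step out — an appoggiatura.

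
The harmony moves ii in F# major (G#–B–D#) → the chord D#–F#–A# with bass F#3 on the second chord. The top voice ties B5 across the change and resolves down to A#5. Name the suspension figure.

At the second chord the bass is F#3. The suspended B5 lies a fourth above the bass; after resolving down by step to A#5, the interval above the bass becomes a third.
Suspension figures are named by those two intervals: 4–3.

4–3 suspension.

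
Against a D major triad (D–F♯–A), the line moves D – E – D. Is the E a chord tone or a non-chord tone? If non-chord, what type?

Non-chord tone — a neighbor tone.

The harmony at that moment is D major triad (D, F♯, A); E is not a chord tone.
It is approached by step up from D and left by step down to D.
Step away and step back to the same note — a neighbor tone (upper neighbor).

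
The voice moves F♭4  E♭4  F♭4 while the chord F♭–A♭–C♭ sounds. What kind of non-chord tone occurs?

The harmony at that moment is F♭ major triad (F♭, A♭, C♭); E♭4 is not a chord tone.
It is approached by step down from F♭4 and left by step up to F♭4.
Step away and step back to the same note — a neighbor tone (lower neighbor).

E♭4 is a neighbor tone.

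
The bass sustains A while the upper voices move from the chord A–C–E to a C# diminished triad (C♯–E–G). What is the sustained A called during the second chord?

Pedal tone (pedal point).

The harmony at that moment is C♯ diminished triad (C♯, E, G); A is not a chord tone.
It is held over (the same pitch as the preceding A) and then sustained as the same pitch into the next harmony.
Sustained through a change of harmony — a pedal tone.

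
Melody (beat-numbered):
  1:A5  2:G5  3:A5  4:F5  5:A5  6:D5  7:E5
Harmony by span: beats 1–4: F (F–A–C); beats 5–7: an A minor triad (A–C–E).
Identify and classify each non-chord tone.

G5 (beat 2) — neighbor tone; D5 (beat 6) — appoggiatura.

The harmony at that moment is F major triad (F, A, C); G5 is not a chord tone.
It is approached by step down from A5 and left by step up to A5.
Step away and step back to the same note — a neighbor tone (lower neighbor).
The harmony at that moment is A minor triad (A, C, E); D5 is not a chord tone.
It is approached by leap down from A5 and left by step up to E5.
Leap in, step out — an appoggiatura.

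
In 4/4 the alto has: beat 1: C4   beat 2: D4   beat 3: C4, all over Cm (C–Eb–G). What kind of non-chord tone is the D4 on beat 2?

The harmony at that moment is C minor triad (C, Eb, G); D4 is not a chord tone.
It is approached by step up from C4 and left by step down to C4.
Step away and step back to the same note — a neighbor tone (upper neighbor).

Upper neighbor tone.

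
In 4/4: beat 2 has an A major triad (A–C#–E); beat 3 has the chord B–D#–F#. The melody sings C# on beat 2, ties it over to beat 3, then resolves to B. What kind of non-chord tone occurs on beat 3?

The harmony at that moment is B major triad (B, D#, F#); C# is not a chord tone.
It is held over (the same pitch as the preceding C#) and left by step down to B.
Held over from the previous chord and resolving down by step — a suspension.

Suspension.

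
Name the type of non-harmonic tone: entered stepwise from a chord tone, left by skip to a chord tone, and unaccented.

Escape tone.

Approach: by step. Departure: by leap. Metric position: weak.
Step in, leap out, from a weak position — an escape tone (échappée). (It is the mirror image of the appoggiatura, which leaps in and steps out on a strong beat.)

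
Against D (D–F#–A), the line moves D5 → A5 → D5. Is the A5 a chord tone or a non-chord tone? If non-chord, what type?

D major triad contains D, F#, A; A is the fifth, so it is a chord tone.

Chord tone (the fifth of D major triad).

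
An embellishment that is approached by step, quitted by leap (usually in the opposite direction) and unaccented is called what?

Escape tone.

Approach: by step. Departure: by leap. Metric position: weak.
Step in, leap out, from a weak position — an escape tone (échappée). (It is the mirror image of the appoggiatura, which leaps in and steps out on a strong beat.)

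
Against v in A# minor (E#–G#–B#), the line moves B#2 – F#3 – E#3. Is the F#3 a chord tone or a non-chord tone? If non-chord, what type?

Non-chord tone — an appoggiatura.

The harmony at that moment is E# minor triad (E#, G#, B#); F#3 is not a chord tone.
It is approached by leap up from B#2 and left by step down to E#3.
Leap in, step out — an appoggiatura.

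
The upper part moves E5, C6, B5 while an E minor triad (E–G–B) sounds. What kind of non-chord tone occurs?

The harmony at that moment is E minor triad (E, G, B); C6 is not a chord tone.
It is approached by leap up from E5 and left by step down to B5.
Leap in, step out — an appoggiatura.

C6 is an appoggiatura.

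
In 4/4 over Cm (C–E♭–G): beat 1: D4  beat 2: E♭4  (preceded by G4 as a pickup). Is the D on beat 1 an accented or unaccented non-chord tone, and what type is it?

Accented appoggiatura.

The harmony at that moment is C minor triad (C, E♭, G); D4 is not a chord tone.
It is approached by leap down from G4 and left by step up to E♭4.
Leap in, step out — an appoggiatura.
It falls on the downbeat, so it is accented.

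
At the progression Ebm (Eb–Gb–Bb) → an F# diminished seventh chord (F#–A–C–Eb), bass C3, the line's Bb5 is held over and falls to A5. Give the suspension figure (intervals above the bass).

At the second chord the bass is C3. The suspended Bb5 lies a seventh above the bass; after resolving down by step to A5, the interval above the bass becomes a sixth.
Suspension figures are named by those two intervals: 7–6.

7–6 suspension.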